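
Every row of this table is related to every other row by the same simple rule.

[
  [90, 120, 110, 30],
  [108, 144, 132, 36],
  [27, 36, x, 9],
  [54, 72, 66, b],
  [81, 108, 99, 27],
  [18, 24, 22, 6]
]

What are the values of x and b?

x = 33, b = 18

Each row is a constant multiple of every other row — this is a multiplication table with the headers hidden.
Row 3 is 27/90 = 3/10 times row 1, so its entry in column 3 is 110 × 3/10 = 33.
Row 4 is 54/90 = 3/5 times row 1, so its entry in column 4 is 30 × 3/5 = 18.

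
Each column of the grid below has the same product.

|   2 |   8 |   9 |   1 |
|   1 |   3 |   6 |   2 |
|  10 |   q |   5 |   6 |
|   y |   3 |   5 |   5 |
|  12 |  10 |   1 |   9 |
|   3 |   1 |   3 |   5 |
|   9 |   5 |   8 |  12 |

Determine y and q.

Columns 3 and 4 each multiply to 32400, so every column has product 32400.
Column 1: 2×1×10×12×3×9 = 6480, so the missing entry is 32400 ÷ 6480 = 5.
Column 2: 8×3×3×10×1×5 = 3600, so the missing entry is 32400 ÷ 3600 = 9.

y = 5, q = 9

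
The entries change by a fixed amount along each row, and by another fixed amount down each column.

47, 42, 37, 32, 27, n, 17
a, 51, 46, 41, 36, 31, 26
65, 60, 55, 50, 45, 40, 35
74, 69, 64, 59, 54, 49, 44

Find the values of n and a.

n = 22, a = 56

Along each row the entries change by -5 per step; down each column they change by 9.
Row 1: from 47 at column 1, stepping by -5 to column 6 gives 22.
Row 2: from 51 at column 2, stepping by -5 to column 1 gives 56.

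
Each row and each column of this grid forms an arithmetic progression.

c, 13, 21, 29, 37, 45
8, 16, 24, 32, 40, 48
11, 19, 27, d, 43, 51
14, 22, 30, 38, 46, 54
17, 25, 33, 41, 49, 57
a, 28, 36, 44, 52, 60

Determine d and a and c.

Along each row the entries change by 8 per step; down each column they change by 3.
Row 3: from 11 at column 1, stepping by 8 to column 4 gives 35.
Row 6: from 28 at column 2, stepping by 8 to column 1 gives 20.
Row 1: from 13 at column 2, stepping by 8 to column 1 gives 5.

d = 35, a = 20, c = 5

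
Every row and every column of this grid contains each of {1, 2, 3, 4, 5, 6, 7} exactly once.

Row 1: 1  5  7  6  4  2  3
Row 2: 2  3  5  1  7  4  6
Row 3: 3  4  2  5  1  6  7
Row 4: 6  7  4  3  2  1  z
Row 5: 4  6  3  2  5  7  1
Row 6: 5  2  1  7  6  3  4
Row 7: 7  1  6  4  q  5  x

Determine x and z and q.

x = 2, z = 5, q = 3

Cell (7,5): column 5 already has {1, 2, 4, 5, 6, 7} → 3.
For row 7, column 7: row 7 already has {1, 3, 4, 5, 6, 7}; that leaves 2.
Cell (4,7): row 4 already has {1, 2, 3, 4, 6, 7} → 5.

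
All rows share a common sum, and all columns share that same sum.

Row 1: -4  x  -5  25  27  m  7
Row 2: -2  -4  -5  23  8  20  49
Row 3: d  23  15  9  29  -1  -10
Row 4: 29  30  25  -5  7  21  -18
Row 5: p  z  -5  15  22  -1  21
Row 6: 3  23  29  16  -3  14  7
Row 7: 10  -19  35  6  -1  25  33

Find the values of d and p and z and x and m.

d = 24, p = 29, z = 8, x = 28, m = 11

Rows 2 and 4 both sum to 89, so that's the common total.
Row 3: 23 + 15 + 9 + 29 − 1 − 10 = 65, so its missing entry is 89 − 65 = 24.
Column 1: -4 − 2 + 24 + 29 + 3 + 10 = 60, so its missing entry is 89 − 60 = 29.
Column 6: 20 − 1 + 21 − 1 + 14 + 25 = 78, so its missing entry is 89 − 78 = 11.
Row 1: -4 − 5 + 25 + 27 + 11 + 7 = 61, so its missing entry is 89 − 61 = 28.
Row 5: 29 − 5 + 15 + 22 − 1 + 21 = 81, so its missing entry is 89 − 81 = 8.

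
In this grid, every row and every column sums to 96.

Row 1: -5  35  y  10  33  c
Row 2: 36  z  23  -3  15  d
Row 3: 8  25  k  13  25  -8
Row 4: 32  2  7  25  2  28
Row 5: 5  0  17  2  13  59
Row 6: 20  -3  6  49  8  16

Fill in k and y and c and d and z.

k = 33, y = 10, c = 13, d = -12, z = 37

Column 2: 35 + 25 + 2 + 0 − 3 = 59, so its missing entry is 96 − 59 = 37.
Row 2: 36 + 37 + 23 − 3 + 15 = 108, so its missing entry is 96 − 108 = -12.
Column 6: -12 − 8 + 28 + 59 + 16 = 83, so its missing entry is 96 − 83 = 13.
Row 1: -5 + 35 + 10 + 33 + 13 = 86, so its missing entry is 96 − 86 = 10.
Row 3: 8 + 25 + 13 + 25 − 8 = 63, so its missing entry is 96 − 63 = 33.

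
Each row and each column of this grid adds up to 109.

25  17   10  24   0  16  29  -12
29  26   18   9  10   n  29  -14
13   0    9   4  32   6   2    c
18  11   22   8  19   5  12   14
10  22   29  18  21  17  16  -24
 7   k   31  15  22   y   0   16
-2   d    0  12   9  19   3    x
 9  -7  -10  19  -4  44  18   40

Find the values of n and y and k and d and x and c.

n = 2, y = 0, k = 18, d = 22, x = 46, c = 43

The known cells in row 3 total 66, leaving 109 − 66 = 43 for the blank.
The known cells in row 2 total 107, leaving 109 − 107 = 2 for the blank.
The known cells in column 6 total 109, leaving 109 − 109 = 0 for the blank.
The known cells in row 6 total 91, leaving 109 − 91 = 18 for the blank.
The known cells in column 2 total 87, leaving 109 − 87 = 22 for the blank.
The known cells in row 7 total 63, leaving 109 − 63 = 46 for the blank.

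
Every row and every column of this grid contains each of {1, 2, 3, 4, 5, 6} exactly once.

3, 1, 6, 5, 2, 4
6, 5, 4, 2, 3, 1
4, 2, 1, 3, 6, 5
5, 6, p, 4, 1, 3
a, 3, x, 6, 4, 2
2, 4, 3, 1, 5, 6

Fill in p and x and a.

p = 2, x = 5, a = 1

Cell (4,3): row 4 already has {1, 3, 4, 5, 6} → 2.
At (row 5, col 1): column 1 already has {2, 3, 4, 5, 6}, so the value is 1.
At (row 5, col 3): row 5 already has {1, 2, 3, 4, 6}, so the value is 5.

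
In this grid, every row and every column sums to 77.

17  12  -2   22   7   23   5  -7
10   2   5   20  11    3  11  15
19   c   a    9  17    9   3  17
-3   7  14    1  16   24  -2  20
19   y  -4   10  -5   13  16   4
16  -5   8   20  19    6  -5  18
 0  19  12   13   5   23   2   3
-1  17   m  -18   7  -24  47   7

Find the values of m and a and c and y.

The known cells in row 5 total 53, leaving 77 − 53 = 24 for the blank.
The known cells in column 2 total 76, leaving 77 − 76 = 1 for the blank.
The known cells in row 8 total 35, leaving 77 − 35 = 42 for the blank.
The known cells in row 3 total 75, leaving 77 − 75 = 2 for the blank.

m = 42, a = 2, c = 1, y = 24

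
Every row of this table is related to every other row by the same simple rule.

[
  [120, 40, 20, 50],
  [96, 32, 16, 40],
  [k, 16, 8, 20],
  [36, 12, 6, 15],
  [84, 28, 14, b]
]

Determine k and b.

k = 48, b = 35

Each row is a constant multiple of every other row — this is a multiplication table with the headers hidden.
Row 3 is 16/40 = 2/5 times row 1, so its entry in column 1 is 120 × 2/5 = 48.
Row 5 is 28/40 = 7/10 times row 1, so its entry in column 4 is 50 × 7/10 = 35.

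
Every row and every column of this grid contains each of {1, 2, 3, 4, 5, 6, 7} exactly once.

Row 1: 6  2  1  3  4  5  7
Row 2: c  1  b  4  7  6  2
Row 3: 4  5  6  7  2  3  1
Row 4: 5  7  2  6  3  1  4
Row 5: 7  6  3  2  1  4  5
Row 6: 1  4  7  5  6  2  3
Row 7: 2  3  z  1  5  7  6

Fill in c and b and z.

c = 3, b = 5, z = 4

Cell (2,1): column 1 already has {1, 2, 4, 5, 6, 7} → 3.
At (row 7, col 3): row 7 already has {1, 2, 3, 5, 6, 7}, so the value is 4.
For row 2, column 3: row 2 already has {1, 2, 3, 4, 6, 7}; that leaves 5.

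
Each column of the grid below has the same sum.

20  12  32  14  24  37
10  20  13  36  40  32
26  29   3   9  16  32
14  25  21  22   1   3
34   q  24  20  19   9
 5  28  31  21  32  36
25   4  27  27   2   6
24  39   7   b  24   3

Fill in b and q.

Columns 1 and 5 both add up to 158, so every column sums to 158.
Column 4: 14 + 36 + 9 + 22 + 20 + 21 + 27 = 149, so the missing entry is 158 − 149 = 9.
Column 2: 12 + 20 + 29 + 25 + 28 + 4 + 39 = 157, so the missing entry is 158 − 157 = 1.

b = 9, q = 1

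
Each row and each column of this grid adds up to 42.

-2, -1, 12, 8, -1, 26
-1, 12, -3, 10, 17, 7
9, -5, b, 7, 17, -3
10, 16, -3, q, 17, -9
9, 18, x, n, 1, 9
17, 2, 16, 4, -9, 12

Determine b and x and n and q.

Row 4 has 10 + 16 − 3 + 17 − 9 = 31; the blank must be 42 − 31 = 11.
Column 4 has 8 + 10 + 7 + 11 + 4 = 40; the blank must be 42 − 40 = 2.
Row 5 has 9 + 18 + 2 + 1 + 9 = 39; the blank must be 42 − 39 = 3.
Row 3 has 9 − 5 + 7 + 17 − 3 = 25; the blank must be 42 − 25 = 17.

b = 17, x = 3, n = 2, q = 11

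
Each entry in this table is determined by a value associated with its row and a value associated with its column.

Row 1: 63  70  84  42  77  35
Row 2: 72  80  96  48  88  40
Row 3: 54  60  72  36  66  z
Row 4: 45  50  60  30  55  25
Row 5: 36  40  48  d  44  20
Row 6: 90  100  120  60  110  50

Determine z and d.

Each row is a constant multiple of every other row — this is a multiplication table with the headers hidden.
Row 3 is 66/77 = 6/7 times row 1, so its entry in column 6 is 35 × 6/7 = 30.
Row 5 is 44/77 = 4/7 times row 1, so its entry in column 4 is 42 × 4/7 = 24.

z = 30, d = 24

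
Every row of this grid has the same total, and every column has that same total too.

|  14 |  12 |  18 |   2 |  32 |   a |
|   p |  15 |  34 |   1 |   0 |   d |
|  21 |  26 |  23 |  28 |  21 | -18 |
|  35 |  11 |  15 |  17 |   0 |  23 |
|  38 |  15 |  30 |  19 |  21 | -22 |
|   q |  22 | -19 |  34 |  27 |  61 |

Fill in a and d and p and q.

a = 23, d = 34, p = 17, q = -24

Rows 3 and 4 both sum to 101, so that's the common total.
The known cells in row 6 total 125, leaving 101 − 125 = -24 for the blank.
The known cells in column 1 total 84, leaving 101 − 84 = 17 for the blank.
The known cells in row 1 total 78, leaving 101 − 78 = 23 for the blank.
The known cells in row 2 total 67, leaving 101 − 67 = 34 for the blank.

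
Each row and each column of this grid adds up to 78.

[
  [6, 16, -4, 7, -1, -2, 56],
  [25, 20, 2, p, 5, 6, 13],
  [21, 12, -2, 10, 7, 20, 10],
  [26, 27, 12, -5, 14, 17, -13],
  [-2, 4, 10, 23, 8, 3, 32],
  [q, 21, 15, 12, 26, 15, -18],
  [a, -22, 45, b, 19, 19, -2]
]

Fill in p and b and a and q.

p = 7, b = 24, a = -5, q = 7

Row 6: 21 + 15 + 12 + 26 + 15 − 18 = 71, so its missing entry is 78 − 71 = 7.
Row 2: 25 + 20 + 2 + 5 + 6 + 13 = 71, so its missing entry is 78 − 71 = 7.
Column 4: 7 + 7 + 10 − 5 + 23 + 12 = 54, so its missing entry is 78 − 54 = 24.
Row 7: -22 + 45 + 24 + 19 + 19 − 2 = 83, so its missing entry is 78 − 83 = -5.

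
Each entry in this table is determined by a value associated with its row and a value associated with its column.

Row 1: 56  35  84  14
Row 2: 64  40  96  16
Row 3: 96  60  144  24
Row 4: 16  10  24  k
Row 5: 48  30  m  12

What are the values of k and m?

Each row is a constant multiple of every other row — this is a multiplication table with the headers hidden.
Row 4 is 16/56 = 2/7 times row 1, so its entry in column 4 is 14 × 2/7 = 4.
Row 5 is 48/56 = 6/7 times row 1, so its entry in column 3 is 84 × 6/7 = 72.

k = 4, m = 72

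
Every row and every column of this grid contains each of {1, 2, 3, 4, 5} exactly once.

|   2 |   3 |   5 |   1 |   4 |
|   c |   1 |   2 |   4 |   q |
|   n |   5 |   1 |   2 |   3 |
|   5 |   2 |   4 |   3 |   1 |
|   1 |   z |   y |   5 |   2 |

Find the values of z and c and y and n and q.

For row 3, column 1: row 3 already has {1, 2, 3, 5}; that leaves 4.
For row 2, column 5: column 5 already has {1, 2, 3, 4}; that leaves 5.
Cell (5,3): column 3 already has {1, 2, 4, 5} → 3.
For row 2, column 1: row 2 already has {1, 2, 4, 5}; that leaves 3.
Cell (5,2): row 5 already has {1, 2, 3, 5} → 4.

z = 4, c = 3, y = 3, n = 4, q = 5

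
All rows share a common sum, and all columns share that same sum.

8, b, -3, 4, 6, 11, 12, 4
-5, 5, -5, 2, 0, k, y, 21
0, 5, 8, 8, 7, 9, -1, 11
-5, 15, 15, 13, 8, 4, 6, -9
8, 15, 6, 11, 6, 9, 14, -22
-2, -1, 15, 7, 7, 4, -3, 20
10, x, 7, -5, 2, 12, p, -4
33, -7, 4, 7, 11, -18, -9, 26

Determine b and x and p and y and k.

b = 5, x = 10, p = 15, y = 13, k = 16

Rows 3 and 4 both sum to 47, so that's the common total.
The known cells in row 1 total 42, leaving 47 − 42 = 5 for the blank.
The known cells in column 6 total 31, leaving 47 − 31 = 16 for the blank.
The known cells in column 2 total 37, leaving 47 − 37 = 10 for the blank.
The known cells in row 7 total 32, leaving 47 − 32 = 15 for the blank.
The known cells in row 2 total 34, leaving 47 − 34 = 13 for the blank.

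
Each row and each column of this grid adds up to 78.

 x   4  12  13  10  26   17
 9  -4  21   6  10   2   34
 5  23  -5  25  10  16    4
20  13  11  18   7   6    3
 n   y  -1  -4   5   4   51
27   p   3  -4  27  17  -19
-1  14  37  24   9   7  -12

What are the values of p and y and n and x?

p = 27, y = 1, n = 22, x = -4

Row 6 has 27 + 3 − 4 + 27 + 17 − 19 = 51; the blank must be 78 − 51 = 27.
Column 2 has 4 − 4 + 23 + 13 + 27 + 14 = 77; the blank must be 78 − 77 = 1.
Row 5 has 1 − 1 − 4 + 5 + 4 + 51 = 56; the blank must be 78 − 56 = 22.
Row 1 has 4 + 12 + 13 + 10 + 26 + 17 = 82; the blank must be 78 − 82 = -4.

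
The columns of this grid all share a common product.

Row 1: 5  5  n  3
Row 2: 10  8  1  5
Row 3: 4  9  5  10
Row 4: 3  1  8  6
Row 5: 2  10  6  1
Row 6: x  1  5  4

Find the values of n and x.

n = 3, x = 3

Columns 2 and 4 each multiply to 3600, so every column has product 3600.
Column 3: 1×5×8×6×5 = 1200, so the missing entry is 3600 ÷ 1200 = 3.
Column 1: 5×10×4×3×2 = 1200, so the missing entry is 3600 ÷ 1200 = 3.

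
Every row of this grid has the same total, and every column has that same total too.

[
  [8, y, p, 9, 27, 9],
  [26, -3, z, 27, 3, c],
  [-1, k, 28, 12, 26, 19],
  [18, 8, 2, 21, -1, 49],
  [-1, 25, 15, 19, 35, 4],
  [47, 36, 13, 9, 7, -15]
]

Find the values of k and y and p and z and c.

k = 13, y = 18, p = 26, z = 13, c = 31

Rows 4 and 5 both sum to 97, so that's the common total.
Row 3 has -1 + 28 + 12 + 26 + 19 = 84; the blank must be 97 − 84 = 13.
Column 2 has -3 + 13 + 8 + 25 + 36 = 79; the blank must be 97 − 79 = 18.
Column 6 has 9 + 19 + 49 + 4 − 15 = 66; the blank must be 97 − 66 = 31.
Row 2 has 26 − 3 + 27 + 3 + 31 = 84; the blank must be 97 − 84 = 13.
Row 1 has 8 + 18 + 9 + 27 + 9 = 71; the blank must be 97 − 71 = 26.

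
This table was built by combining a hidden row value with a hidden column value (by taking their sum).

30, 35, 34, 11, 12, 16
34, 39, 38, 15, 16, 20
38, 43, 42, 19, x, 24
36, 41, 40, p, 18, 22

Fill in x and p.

x = 20, p = 17

The difference between any two rows is the same in every column — this is an addition table with the headers hidden.
Row 3 minus row 1 is 24 − 16 = 8, so its entry in column 5 is 12 + 8 = 20.
Row 4 minus row 1 is 22 − 16 = 6, so its entry in column 4 is 11 + 6 = 17.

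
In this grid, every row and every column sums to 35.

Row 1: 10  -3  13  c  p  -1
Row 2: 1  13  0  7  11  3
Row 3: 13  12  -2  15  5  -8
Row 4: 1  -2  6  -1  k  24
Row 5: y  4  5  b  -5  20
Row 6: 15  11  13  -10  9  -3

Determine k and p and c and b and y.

k = 7, p = 8, c = 8, b = 16, y = -5

Column 1: 10 + 1 + 13 + 1 + 15 = 40, so its missing entry is 35 − 40 = -5.
Row 4: 1 − 2 + 6 − 1 + 24 = 28, so its missing entry is 35 − 28 = 7.
Column 5: 11 + 5 + 7 − 5 + 9 = 27, so its missing entry is 35 − 27 = 8.
Row 5: -5 + 4 + 5 − 5 + 20 = 19, so its missing entry is 35 − 19 = 16.
Row 1: 10 − 3 + 13 + 8 − 1 = 27, so its missing entry is 35 − 27 = 8.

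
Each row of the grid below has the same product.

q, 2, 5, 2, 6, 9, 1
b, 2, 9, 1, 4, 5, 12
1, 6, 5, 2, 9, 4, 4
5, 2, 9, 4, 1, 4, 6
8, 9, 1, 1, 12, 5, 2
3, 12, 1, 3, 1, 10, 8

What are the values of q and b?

q = 8, b = 2

Rows 3 and 4 each multiply to 8640, so every row has product 8640.
Row 1: 2×5×2×6×9×1 = 1080, so the missing entry is 8640 ÷ 1080 = 8.
Row 2: 2×9×1×4×5×12 = 4320, so the missing entry is 8640 ÷ 4320 = 2.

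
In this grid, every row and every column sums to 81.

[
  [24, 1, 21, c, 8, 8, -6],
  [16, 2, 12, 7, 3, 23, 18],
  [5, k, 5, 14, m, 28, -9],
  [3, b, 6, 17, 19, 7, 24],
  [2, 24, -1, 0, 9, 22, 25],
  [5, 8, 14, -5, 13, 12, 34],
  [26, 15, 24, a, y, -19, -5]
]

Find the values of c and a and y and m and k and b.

Row 4: 3 + 6 + 17 + 19 + 7 + 24 = 76, so its missing entry is 81 − 76 = 5.
Column 2: 1 + 2 + 5 + 24 + 8 + 15 = 55, so its missing entry is 81 − 55 = 26.
Row 3: 5 + 26 + 5 + 14 + 28 − 9 = 69, so its missing entry is 81 − 69 = 12.
Row 1: 24 + 1 + 21 + 8 + 8 − 6 = 56, so its missing entry is 81 − 56 = 25.
Column 5: 8 + 3 + 12 + 19 + 9 + 13 = 64, so its missing entry is 81 − 64 = 17.
Row 7: 26 + 15 + 24 + 17 − 19 − 5 = 58, so its missing entry is 81 − 58 = 23.

c = 25, a = 23, y = 17, m = 12, k = 26, b = 5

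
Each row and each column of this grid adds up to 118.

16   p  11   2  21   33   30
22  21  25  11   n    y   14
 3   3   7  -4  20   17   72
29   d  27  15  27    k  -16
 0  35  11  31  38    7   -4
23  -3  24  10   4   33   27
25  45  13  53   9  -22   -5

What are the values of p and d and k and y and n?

p = 5, d = 12, k = 24, y = 26, n = -1

Row 1 has 16 + 11 + 2 + 21 + 33 + 30 = 113; the blank must be 118 − 113 = 5.
Column 2 has 5 + 21 + 3 + 35 − 3 + 45 = 106; the blank must be 118 − 106 = 12.
Column 5 has 21 + 20 + 27 + 38 + 4 + 9 = 119; the blank must be 118 − 119 = -1.
Row 2 has 22 + 21 + 25 + 11 − 1 + 14 = 92; the blank must be 118 − 92 = 26.
Row 4 has 29 + 12 + 27 + 15 + 27 − 16 = 94; the blank must be 118 − 94 = 24.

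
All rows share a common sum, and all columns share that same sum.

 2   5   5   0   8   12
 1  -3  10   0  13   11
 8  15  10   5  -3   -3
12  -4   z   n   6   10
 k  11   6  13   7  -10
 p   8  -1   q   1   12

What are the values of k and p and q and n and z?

Rows 1 and 2 both sum to 32, so that's the common total.
The known cells in row 5 total 27, leaving 32 − 27 = 5 for the blank.
The known cells in column 1 total 28, leaving 32 − 28 = 4 for the blank.
The known cells in row 6 total 24, leaving 32 − 24 = 8 for the blank.
The known cells in column 4 total 26, leaving 32 − 26 = 6 for the blank.
The known cells in row 4 total 30, leaving 32 − 30 = 2 for the blank.

k = 5, p = 4, q = 8, n = 6, z = 2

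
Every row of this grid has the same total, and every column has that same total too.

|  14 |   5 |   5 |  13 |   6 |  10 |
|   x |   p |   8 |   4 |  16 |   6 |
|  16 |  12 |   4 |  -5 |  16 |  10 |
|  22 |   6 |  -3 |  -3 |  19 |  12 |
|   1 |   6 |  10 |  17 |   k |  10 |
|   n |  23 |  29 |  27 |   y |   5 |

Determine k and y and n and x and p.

k = 9, y = -13, n = -18, x = 18, p = 1

Rows 1 and 3 both sum to 53, so that's the common total.
Row 5 has 1 + 6 + 10 + 17 + 10 = 44; the blank must be 53 − 44 = 9.
Column 5 has 6 + 16 + 16 + 19 + 9 = 66; the blank must be 53 − 66 = -13.
Column 2 has 5 + 12 + 6 + 6 + 23 = 52; the blank must be 53 − 52 = 1.
Row 6 has 23 + 29 + 27 − 13 + 5 = 71; the blank must be 53 − 71 = -18.
Row 2 has 1 + 8 + 4 + 16 + 6 = 35; the blank must be 53 − 35 = 18.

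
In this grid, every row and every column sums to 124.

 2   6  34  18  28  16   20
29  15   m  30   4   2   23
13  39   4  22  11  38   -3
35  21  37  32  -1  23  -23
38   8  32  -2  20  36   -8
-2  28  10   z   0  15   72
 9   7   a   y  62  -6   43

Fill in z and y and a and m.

Row 6 has -2 + 28 + 10 + 0 + 15 + 72 = 123; the blank must be 124 − 123 = 1.
Row 2 has 29 + 15 + 30 + 4 + 2 + 23 = 103; the blank must be 124 − 103 = 21.
Column 3 has 34 + 21 + 4 + 37 + 32 + 10 = 138; the blank must be 124 − 138 = -14.
Row 7 has 9 + 7 − 14 + 62 − 6 + 43 = 101; the blank must be 124 − 101 = 23.

z = 1, y = 23, a = -14, m = 21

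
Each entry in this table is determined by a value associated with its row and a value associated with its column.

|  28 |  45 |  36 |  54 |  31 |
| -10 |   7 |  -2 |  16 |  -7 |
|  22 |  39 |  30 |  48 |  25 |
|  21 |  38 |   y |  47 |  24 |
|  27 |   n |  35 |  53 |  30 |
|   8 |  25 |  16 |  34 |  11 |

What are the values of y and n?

The difference between any two rows is the same in every column — this is an addition table with the headers hidden.
Row 4 minus row 1 is 47 − 54 = -7, so its entry in column 3 is 36 + (-7) = 29.
Row 5 minus row 1 is 53 − 54 = -1, so its entry in column 2 is 45 + (-1) = 44.

y = 29, n = 44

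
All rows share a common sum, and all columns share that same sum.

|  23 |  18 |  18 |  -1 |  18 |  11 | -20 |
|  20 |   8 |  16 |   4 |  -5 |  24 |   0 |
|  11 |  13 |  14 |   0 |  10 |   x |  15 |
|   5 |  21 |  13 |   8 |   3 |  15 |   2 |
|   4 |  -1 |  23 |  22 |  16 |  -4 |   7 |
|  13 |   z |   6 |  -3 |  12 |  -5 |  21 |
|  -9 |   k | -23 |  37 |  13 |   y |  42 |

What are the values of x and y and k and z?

Rows 1 and 2 both sum to 67, so that's the common total.
Row 3 has 11 + 13 + 14 + 0 + 10 + 15 = 63; the blank must be 67 − 63 = 4.
Row 6 has 13 + 6 − 3 + 12 − 5 + 21 = 44; the blank must be 67 − 44 = 23.
Column 2 has 18 + 8 + 13 + 21 − 1 + 23 = 82; the blank must be 67 − 82 = -15.
Row 7 has -9 − 15 − 23 + 37 + 13 + 42 = 45; the blank must be 67 − 45 = 22.

x = 4, y = 22, k = -15, z = 23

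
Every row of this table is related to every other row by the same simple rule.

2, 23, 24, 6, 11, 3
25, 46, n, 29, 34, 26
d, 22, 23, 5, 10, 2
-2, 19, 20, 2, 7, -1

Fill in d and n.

d = 1, n = 47

The difference between any two rows is the same in every column — this is an addition table with the headers hidden.
Row 3 minus row 1 is 5 − 6 = -1, so its entry in column 1 is 2 + (-1) = 1.
Row 2 minus row 1 is 29 − 6 = 23, so its entry in column 3 is 24 + 23 = 47.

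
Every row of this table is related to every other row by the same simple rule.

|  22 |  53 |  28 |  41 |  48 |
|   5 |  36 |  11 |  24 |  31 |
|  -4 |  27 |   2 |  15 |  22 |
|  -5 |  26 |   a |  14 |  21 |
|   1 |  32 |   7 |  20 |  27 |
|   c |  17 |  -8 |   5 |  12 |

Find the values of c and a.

The difference between any two rows is the same in every column — this is an addition table with the headers hidden.
Row 6 minus row 1 is 12 − 48 = -36, so its entry in column 1 is 22 + (-36) = -14.
Row 4 minus row 1 is 21 − 48 = -27, so its entry in column 3 is 28 + (-27) = 1.

c = -14, a = 1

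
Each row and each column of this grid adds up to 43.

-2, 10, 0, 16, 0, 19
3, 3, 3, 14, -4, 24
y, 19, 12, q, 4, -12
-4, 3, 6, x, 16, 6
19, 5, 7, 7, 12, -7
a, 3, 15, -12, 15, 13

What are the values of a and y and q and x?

a = 9, y = 18, q = 2, x = 16

Row 6: 3 + 15 − 12 + 15 + 13 = 34, so its missing entry is 43 − 34 = 9.
Column 1: -2 + 3 − 4 + 19 + 9 = 25, so its missing entry is 43 − 25 = 18.
Row 3: 18 + 19 + 12 + 4 − 12 = 41, so its missing entry is 43 − 41 = 2.
Row 4: -4 + 3 + 6 + 16 + 6 = 27, so its missing entry is 43 − 27 = 16.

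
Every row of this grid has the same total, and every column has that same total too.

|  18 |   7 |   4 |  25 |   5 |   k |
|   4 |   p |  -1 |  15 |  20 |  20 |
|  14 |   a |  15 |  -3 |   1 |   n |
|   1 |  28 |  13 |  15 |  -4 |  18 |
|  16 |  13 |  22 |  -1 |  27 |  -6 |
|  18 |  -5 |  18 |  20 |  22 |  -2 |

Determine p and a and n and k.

Rows 4 and 5 both sum to 71, so that's the common total.
Row 2 has 4 − 1 + 15 + 20 + 20 = 58; the blank must be 71 − 58 = 13.
Column 2 has 7 + 13 + 28 + 13 − 5 = 56; the blank must be 71 − 56 = 15.
Row 3 has 14 + 15 + 15 − 3 + 1 = 42; the blank must be 71 − 42 = 29.
Row 1 has 18 + 7 + 4 + 25 + 5 = 59; the blank must be 71 − 59 = 12.

p = 13, a = 15, n = 29, k = 12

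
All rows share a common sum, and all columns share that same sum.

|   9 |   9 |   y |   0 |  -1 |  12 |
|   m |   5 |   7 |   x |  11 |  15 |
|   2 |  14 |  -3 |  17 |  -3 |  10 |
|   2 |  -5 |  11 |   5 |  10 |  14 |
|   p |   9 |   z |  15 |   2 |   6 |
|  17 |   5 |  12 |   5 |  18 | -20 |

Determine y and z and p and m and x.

y = 8, z = 2, p = 3, m = 4, x = -5

Rows 3 and 4 both sum to 37, so that's the common total.
Row 1: 9 + 9 + 0 − 1 + 12 = 29, so its missing entry is 37 − 29 = 8.
Column 3: 8 + 7 − 3 + 11 + 12 = 35, so its missing entry is 37 − 35 = 2.
Row 5: 9 + 2 + 15 + 2 + 6 = 34, so its missing entry is 37 − 34 = 3.
Column 1: 9 + 2 + 2 + 3 + 17 = 33, so its missing entry is 37 − 33 = 4.
Row 2: 4 + 5 + 7 + 11 + 15 = 42, so its missing entry is 37 − 42 = -5.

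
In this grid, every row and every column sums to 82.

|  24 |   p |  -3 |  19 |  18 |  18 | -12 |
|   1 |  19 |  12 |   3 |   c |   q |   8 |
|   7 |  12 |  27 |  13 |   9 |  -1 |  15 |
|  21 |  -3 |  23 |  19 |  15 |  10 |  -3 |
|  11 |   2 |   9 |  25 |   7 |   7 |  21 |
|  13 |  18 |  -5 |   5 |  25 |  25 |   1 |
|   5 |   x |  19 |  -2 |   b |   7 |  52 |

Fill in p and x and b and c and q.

Row 1: 24 − 3 + 19 + 18 + 18 − 12 = 64, so its missing entry is 82 − 64 = 18.
Column 6: 18 − 1 + 10 + 7 + 25 + 7 = 66, so its missing entry is 82 − 66 = 16.
Column 2: 18 + 19 + 12 − 3 + 2 + 18 = 66, so its missing entry is 82 − 66 = 16.
Row 7: 5 + 16 + 19 − 2 + 7 + 52 = 97, so its missing entry is 82 − 97 = -15.
Row 2: 1 + 19 + 12 + 3 + 16 + 8 = 59, so its missing entry is 82 − 59 = 23.

p = 18, x = 16, b = -15, c = 23, q = 16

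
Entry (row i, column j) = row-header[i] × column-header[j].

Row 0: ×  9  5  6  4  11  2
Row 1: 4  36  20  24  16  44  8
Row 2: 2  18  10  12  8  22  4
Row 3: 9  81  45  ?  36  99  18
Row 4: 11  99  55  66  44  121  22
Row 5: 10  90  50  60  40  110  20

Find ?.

9 × 6 = 54.

54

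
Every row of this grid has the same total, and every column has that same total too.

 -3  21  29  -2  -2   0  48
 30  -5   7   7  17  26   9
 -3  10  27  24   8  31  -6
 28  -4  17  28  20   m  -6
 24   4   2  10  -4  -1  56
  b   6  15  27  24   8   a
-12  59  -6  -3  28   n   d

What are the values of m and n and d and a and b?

m = 8, n = 19, d = 6, a = -16, b = 27

Rows 1 and 2 both sum to 91, so that's the common total.
The known cells in column 1 total 64, leaving 91 − 64 = 27 for the blank.
The known cells in row 6 total 107, leaving 91 − 107 = -16 for the blank.
The known cells in column 7 total 85, leaving 91 − 85 = 6 for the blank.
The known cells in row 7 total 72, leaving 91 − 72 = 19 for the blank.
The known cells in row 4 total 83, leaving 91 − 83 = 8 for the blank.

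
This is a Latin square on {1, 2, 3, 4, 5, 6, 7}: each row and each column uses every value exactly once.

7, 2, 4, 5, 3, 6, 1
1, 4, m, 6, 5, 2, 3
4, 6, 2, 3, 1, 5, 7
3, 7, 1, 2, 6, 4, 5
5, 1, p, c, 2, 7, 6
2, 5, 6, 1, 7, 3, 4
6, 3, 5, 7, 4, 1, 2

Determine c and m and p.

c = 4, m = 7, p = 3

Cell (2,3): row 2 already has {1, 2, 3, 4, 5, 6} → 7.
Cell (5,3): column 3 already has {1, 2, 4, 5, 6, 7} → 3.
Cell (5,4): row 5 already has {1, 2, 3, 5, 6, 7} → 4.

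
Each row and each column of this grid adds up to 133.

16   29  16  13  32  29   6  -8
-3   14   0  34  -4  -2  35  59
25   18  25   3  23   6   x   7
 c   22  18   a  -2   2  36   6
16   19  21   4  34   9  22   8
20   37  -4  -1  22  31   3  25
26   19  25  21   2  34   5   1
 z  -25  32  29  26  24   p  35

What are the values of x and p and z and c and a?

Row 3: 25 + 18 + 25 + 3 + 23 + 6 + 7 = 107, so its missing entry is 133 − 107 = 26.
Column 7: 6 + 35 + 26 + 36 + 22 + 3 + 5 = 133, so its missing entry is 133 − 133 = 0.
Row 8: -25 + 32 + 29 + 26 + 24 + 0 + 35 = 121, so its missing entry is 133 − 121 = 12.
Column 1: 16 − 3 + 25 + 16 + 20 + 26 + 12 = 112, so its missing entry is 133 − 112 = 21.
Row 4: 21 + 22 + 18 − 2 + 2 + 36 + 6 = 103, so its missing entry is 133 − 103 = 30.

x = 26, p = 0, z = 12, c = 21, a = 30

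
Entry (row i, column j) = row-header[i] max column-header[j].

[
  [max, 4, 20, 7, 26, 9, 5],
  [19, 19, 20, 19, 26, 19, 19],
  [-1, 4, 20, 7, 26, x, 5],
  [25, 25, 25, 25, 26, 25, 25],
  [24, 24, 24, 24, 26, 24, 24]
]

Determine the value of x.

max(-1, 9) = 9.

9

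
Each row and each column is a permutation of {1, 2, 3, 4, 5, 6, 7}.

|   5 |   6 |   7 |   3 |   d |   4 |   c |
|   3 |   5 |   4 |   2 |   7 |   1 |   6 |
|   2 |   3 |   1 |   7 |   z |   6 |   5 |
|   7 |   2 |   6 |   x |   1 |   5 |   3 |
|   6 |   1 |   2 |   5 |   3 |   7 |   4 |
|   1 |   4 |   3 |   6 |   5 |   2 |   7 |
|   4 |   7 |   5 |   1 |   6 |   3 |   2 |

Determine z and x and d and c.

At (row 3, col 5): row 3 already has {1, 2, 3, 5, 6, 7}, so the value is 4.
Cell (4,4): row 4 already has {1, 2, 3, 5, 6, 7} → 4.
At (row 1, col 5): column 5 already has {1, 3, 4, 5, 6, 7}, so the value is 2.
At (row 1, col 7): row 1 already has {2, 3, 4, 5, 6, 7}, so the value is 1.

z = 4, x = 4, d = 2, c = 1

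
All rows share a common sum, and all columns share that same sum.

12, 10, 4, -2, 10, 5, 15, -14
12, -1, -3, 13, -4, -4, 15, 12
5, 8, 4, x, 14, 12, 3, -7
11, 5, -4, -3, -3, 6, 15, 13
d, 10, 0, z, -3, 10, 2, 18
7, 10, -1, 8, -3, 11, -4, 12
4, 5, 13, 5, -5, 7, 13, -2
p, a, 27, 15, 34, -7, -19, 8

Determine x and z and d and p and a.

Rows 1 and 2 both sum to 40, so that's the common total.
The known cells in column 2 total 47, leaving 40 − 47 = -7 for the blank.
The known cells in row 8 total 51, leaving 40 − 51 = -11 for the blank.
The known cells in column 1 total 40, leaving 40 − 40 = 0 for the blank.
The known cells in row 5 total 37, leaving 40 − 37 = 3 for the blank.
The known cells in row 3 total 39, leaving 40 − 39 = 1 for the blank.

x = 1, z = 3, d = 0, p = -11, a = -7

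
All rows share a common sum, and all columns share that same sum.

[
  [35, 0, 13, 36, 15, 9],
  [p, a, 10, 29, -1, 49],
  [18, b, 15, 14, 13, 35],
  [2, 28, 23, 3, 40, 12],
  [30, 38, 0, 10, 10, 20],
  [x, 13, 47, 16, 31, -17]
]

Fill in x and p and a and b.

x = 18, p = 5, a = 16, b = 13

Rows 1 and 4 both sum to 108, so that's the common total.
Row 6: 13 + 47 + 16 + 31 − 17 = 90, so its missing entry is 108 − 90 = 18.
Column 1: 35 + 18 + 2 + 30 + 18 = 103, so its missing entry is 108 − 103 = 5.
Row 2: 5 + 10 + 29 − 1 + 49 = 92, so its missing entry is 108 − 92 = 16.
Row 3: 18 + 15 + 14 + 13 + 35 = 95, so its missing entry is 108 − 95 = 13.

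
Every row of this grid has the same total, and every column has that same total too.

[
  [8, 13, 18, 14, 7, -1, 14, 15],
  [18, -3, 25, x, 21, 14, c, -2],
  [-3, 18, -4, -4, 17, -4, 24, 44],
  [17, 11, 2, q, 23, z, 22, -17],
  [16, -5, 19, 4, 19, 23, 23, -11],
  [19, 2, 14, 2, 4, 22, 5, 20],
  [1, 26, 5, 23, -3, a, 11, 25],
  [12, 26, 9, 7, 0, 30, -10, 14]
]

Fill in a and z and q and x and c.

a = 0, z = 4, q = 26, x = 16, c = -1

Rows 1 and 3 both sum to 88, so that's the common total.
The known cells in row 7 total 88, leaving 88 − 88 = 0 for the blank.
The known cells in column 7 total 89, leaving 88 − 89 = -1 for the blank.
The known cells in row 2 total 72, leaving 88 − 72 = 16 for the blank.
The known cells in column 4 total 62, leaving 88 − 62 = 26 for the blank.
The known cells in row 4 total 84, leaving 88 − 84 = 4 for the blank.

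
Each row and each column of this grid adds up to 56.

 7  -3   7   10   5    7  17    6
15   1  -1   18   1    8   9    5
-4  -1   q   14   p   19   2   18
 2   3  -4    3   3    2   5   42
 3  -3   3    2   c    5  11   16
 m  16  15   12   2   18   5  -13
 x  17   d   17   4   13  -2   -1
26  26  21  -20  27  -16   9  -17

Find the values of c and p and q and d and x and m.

Row 5 has 3 − 3 + 3 + 2 + 5 + 11 + 16 = 37; the blank must be 56 − 37 = 19.
Column 5 has 5 + 1 + 3 + 19 + 2 + 4 + 27 = 61; the blank must be 56 − 61 = -5.
Row 3 has -4 − 1 + 14 − 5 + 19 + 2 + 18 = 43; the blank must be 56 − 43 = 13.
Column 3 has 7 − 1 + 13 − 4 + 3 + 15 + 21 = 54; the blank must be 56 − 54 = 2.
Row 6 has 16 + 15 + 12 + 2 + 18 + 5 − 13 = 55; the blank must be 56 − 55 = 1.
Row 7 has 17 + 2 + 17 + 4 + 13 − 2 − 1 = 50; the blank must be 56 − 50 = 6.

c = 19, p = -5, q = 13, d = 2, x = 6, m = 1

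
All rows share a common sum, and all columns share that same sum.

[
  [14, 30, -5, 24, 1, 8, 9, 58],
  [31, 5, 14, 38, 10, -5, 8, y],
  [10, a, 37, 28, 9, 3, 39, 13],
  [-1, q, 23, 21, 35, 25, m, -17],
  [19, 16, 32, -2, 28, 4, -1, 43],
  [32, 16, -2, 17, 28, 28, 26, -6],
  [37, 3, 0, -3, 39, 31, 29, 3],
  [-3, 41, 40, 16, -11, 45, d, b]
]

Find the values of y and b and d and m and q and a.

Rows 1 and 5 both sum to 139, so that's the common total.
The known cells in row 3 total 139, leaving 139 − 139 = 0 for the blank.
The known cells in column 2 total 111, leaving 139 − 111 = 28 for the blank.
The known cells in row 2 total 101, leaving 139 − 101 = 38 for the blank.
The known cells in column 8 total 132, leaving 139 − 132 = 7 for the blank.
The known cells in row 8 total 135, leaving 139 − 135 = 4 for the blank.
The known cells in row 4 total 114, leaving 139 − 114 = 25 for the blank.

y = 38, b = 7, d = 4, m = 25, q = 28, a = 0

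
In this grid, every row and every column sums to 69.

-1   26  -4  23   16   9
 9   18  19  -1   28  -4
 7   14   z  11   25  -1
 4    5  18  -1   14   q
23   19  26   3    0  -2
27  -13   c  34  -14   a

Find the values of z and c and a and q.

z = 13, c = -3, a = 38, q = 29

Row 4: 4 + 5 + 18 − 1 + 14 = 40, so its missing entry is 69 − 40 = 29.
Column 6: 9 − 4 − 1 + 29 − 2 = 31, so its missing entry is 69 − 31 = 38.
Row 6: 27 − 13 + 34 − 14 + 38 = 72, so its missing entry is 69 − 72 = -3.
Row 3: 7 + 14 + 11 + 25 − 1 = 56, so its missing entry is 69 − 56 = 13.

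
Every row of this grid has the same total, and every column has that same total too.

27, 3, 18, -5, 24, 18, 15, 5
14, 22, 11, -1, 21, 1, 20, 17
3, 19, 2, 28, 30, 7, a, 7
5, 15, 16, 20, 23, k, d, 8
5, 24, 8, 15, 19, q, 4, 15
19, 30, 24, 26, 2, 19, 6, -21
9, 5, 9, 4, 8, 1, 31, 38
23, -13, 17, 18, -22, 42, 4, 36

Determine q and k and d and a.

Rows 1 and 2 both sum to 105, so that's the common total.
Row 5 has 5 + 24 + 8 + 15 + 19 + 4 + 15 = 90; the blank must be 105 − 90 = 15.
Row 3 has 3 + 19 + 2 + 28 + 30 + 7 + 7 = 96; the blank must be 105 − 96 = 9.
Column 6 has 18 + 1 + 7 + 15 + 19 + 1 + 42 = 103; the blank must be 105 − 103 = 2.
Row 4 has 5 + 15 + 16 + 20 + 23 + 2 + 8 = 89; the blank must be 105 − 89 = 16.

q = 15, k = 2, d = 16, a = 9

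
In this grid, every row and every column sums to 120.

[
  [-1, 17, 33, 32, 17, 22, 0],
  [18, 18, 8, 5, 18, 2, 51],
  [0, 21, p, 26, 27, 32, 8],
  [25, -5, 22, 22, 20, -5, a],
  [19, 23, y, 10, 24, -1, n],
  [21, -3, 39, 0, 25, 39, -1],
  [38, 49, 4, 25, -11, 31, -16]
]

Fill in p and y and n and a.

p = 6, y = 8, n = 37, a = 41

Row 4 has 25 − 5 + 22 + 22 + 20 − 5 = 79; the blank must be 120 − 79 = 41.
Column 7 has 0 + 51 + 8 + 41 − 1 − 16 = 83; the blank must be 120 − 83 = 37.
Row 5 has 19 + 23 + 10 + 24 − 1 + 37 = 112; the blank must be 120 − 112 = 8.
Row 3 has 0 + 21 + 26 + 27 + 32 + 8 = 114; the blank must be 120 − 114 = 6.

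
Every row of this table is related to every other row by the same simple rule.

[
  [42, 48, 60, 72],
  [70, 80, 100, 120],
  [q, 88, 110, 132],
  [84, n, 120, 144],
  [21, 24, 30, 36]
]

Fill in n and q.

n = 96, q = 77

Each row is a constant multiple of every other row — this is a multiplication table with the headers hidden.
Row 4 is 144/72 = 2/1 times row 1, so its entry in column 2 is 48 × 2/1 = 96.
Row 3 is 132/72 = 11/6 times row 1, so its entry in column 1 is 42 × 11/6 = 77.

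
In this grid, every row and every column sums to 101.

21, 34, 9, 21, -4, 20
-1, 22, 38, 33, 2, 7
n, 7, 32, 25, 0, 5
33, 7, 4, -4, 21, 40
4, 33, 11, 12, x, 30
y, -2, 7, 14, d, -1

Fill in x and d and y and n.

x = 11, d = 71, y = 12, n = 32

Row 5 has 4 + 33 + 11 + 12 + 30 = 90; the blank must be 101 − 90 = 11.
Column 5 has -4 + 2 + 0 + 21 + 11 = 30; the blank must be 101 − 30 = 71.
Row 6 has -2 + 7 + 14 + 71 − 1 = 89; the blank must be 101 − 89 = 12.
Row 3 has 7 + 32 + 25 + 0 + 5 = 69; the blank must be 101 − 69 = 32.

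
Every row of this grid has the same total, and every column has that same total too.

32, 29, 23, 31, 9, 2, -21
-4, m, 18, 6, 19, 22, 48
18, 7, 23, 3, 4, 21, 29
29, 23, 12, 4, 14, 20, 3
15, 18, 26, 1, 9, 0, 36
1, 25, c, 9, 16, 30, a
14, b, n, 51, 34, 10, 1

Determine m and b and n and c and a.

Rows 1 and 3 both sum to 105, so that's the common total.
Row 2: -4 + 18 + 6 + 19 + 22 + 48 = 109, so its missing entry is 105 − 109 = -4.
Column 2: 29 − 4 + 7 + 23 + 18 + 25 = 98, so its missing entry is 105 − 98 = 7.
Row 7: 14 + 7 + 51 + 34 + 10 + 1 = 117, so its missing entry is 105 − 117 = -12.
Column 7: -21 + 48 + 29 + 3 + 36 + 1 = 96, so its missing entry is 105 − 96 = 9.
Row 6: 1 + 25 + 9 + 16 + 30 + 9 = 90, so its missing entry is 105 − 90 = 15.

m = -4, b = 7, n = -12, c = 15, a = 9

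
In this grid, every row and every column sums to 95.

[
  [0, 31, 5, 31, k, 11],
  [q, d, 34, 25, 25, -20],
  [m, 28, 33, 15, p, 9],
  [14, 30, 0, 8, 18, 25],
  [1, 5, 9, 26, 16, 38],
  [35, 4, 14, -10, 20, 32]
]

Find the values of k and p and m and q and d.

k = 17, p = -1, m = 11, q = 34, d = -3

Row 1 has 0 + 31 + 5 + 31 + 11 = 78; the blank must be 95 − 78 = 17.
Column 5 has 17 + 25 + 18 + 16 + 20 = 96; the blank must be 95 − 96 = -1.
Column 2 has 31 + 28 + 30 + 5 + 4 = 98; the blank must be 95 − 98 = -3.
Row 3 has 28 + 33 + 15 − 1 + 9 = 84; the blank must be 95 − 84 = 11.
Row 2 has -3 + 34 + 25 + 25 − 20 = 61; the blank must be 95 − 61 = 34.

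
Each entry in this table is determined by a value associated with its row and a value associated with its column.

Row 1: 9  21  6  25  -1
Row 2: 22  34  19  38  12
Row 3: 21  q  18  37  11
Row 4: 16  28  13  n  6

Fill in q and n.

The difference between any two rows is the same in every column — this is an addition table with the headers hidden.
Row 3 minus row 1 is 18 − 6 = 12, so its entry in column 2 is 21 + 12 = 33.
Row 4 minus row 1 is 13 − 6 = 7, so its entry in column 4 is 25 + 7 = 32.

q = 33, n = 32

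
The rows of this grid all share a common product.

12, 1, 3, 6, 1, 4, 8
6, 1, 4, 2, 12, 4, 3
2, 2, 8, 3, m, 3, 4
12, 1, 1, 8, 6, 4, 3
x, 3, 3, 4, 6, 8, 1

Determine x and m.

Rows 2 and 4 each multiply to 6912, so every row has product 6912.
Row 5: 3×3×4×6×8×1 = 1728, so the missing entry is 6912 ÷ 1728 = 4.
Row 3: 2×2×8×3×3×4 = 1152, so the missing entry is 6912 ÷ 1152 = 6.

x = 4, m = 6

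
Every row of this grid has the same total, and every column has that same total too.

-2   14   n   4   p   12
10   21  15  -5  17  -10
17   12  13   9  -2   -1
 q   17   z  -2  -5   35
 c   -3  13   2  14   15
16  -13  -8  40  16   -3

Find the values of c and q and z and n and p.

Rows 2 and 3 both sum to 48, so that's the common total.
Row 5 has -3 + 13 + 2 + 14 + 15 = 41; the blank must be 48 − 41 = 7.
Column 5 has 17 − 2 − 5 + 14 + 16 = 40; the blank must be 48 − 40 = 8.
Column 1 has -2 + 10 + 17 + 7 + 16 = 48; the blank must be 48 − 48 = 0.
Row 1 has -2 + 14 + 4 + 8 + 12 = 36; the blank must be 48 − 36 = 12.
Row 4 has 0 + 17 − 2 − 5 + 35 = 45; the blank must be 48 − 45 = 3.

c = 7, q = 0, z = 3, n = 12, p = 8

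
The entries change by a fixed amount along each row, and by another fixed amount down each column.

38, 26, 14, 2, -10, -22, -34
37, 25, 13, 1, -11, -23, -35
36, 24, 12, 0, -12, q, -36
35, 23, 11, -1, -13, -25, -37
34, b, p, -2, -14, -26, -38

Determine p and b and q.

Along each row the entries change by -12 per step; down each column they change by -1.
Row 5: from 34 at column 1, stepping by -12 to column 3 gives 10.
Row 5: from 34 at column 1, stepping by -12 to column 2 gives 22.
Row 3: from 36 at column 1, stepping by -12 to column 6 gives -24.

p = 10, b = 22, q = -24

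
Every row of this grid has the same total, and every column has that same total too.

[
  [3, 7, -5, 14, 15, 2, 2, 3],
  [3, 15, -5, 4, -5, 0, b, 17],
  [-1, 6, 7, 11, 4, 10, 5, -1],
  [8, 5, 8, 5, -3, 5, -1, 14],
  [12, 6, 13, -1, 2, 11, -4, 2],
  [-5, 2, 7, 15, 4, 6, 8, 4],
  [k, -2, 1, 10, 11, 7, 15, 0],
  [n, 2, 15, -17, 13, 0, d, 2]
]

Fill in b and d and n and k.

Rows 1 and 3 both sum to 41, so that's the common total.
Row 2 has 3 + 15 − 5 + 4 − 5 + 0 + 17 = 29; the blank must be 41 − 29 = 12.
Column 7 has 2 + 12 + 5 − 1 − 4 + 8 + 15 = 37; the blank must be 41 − 37 = 4.
Row 8 has 2 + 15 − 17 + 13 + 0 + 4 + 2 = 19; the blank must be 41 − 19 = 22.
Row 7 has -2 + 1 + 10 + 11 + 7 + 15 + 0 = 42; the blank must be 41 − 42 = -1.

b = 12, d = 4, n = 22, k = -1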